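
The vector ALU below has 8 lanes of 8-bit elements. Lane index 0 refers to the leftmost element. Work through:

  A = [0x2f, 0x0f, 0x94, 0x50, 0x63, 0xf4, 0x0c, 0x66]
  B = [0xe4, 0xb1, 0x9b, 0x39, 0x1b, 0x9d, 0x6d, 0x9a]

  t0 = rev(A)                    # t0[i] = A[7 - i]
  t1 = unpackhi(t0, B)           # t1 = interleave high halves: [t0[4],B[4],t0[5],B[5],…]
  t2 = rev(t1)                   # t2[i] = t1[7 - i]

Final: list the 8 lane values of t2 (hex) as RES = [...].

RES = [0x9a, 0x2f, 0x6d, 0x0f, 0x9d, 0x94, 0x1b, 0x50]

t0 = [0x66, 0x0c, 0xf4, 0x63, 0x50, 0x94, 0x0f, 0x2f]
t1 = [0x50, 0x1b, 0x94, 0x9d, 0x0f, 0x6d, 0x2f, 0x9a]
t2 = [0x9a, 0x2f, 0x6d, 0x0f, 0x9d, 0x94, 0x1b, 0x50]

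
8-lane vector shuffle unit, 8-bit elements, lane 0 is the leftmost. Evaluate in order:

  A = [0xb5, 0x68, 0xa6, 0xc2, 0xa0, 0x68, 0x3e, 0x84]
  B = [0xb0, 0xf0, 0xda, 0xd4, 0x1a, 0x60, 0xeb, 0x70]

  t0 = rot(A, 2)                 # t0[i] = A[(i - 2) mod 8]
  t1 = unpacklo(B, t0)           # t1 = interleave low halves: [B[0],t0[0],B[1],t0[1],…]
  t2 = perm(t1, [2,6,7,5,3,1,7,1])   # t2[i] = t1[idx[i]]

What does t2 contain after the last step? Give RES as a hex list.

RES = [0xf0, 0xd4, 0x68, 0xb5, 0x84, 0x3e, 0x68, 0x3e]

  t0: 3e 84 b5 68 a6 c2 a0 68
  t1: b0 3e f0 84 da b5 d4 68
  t2: f0 d4 68 b5 84 3e 68 3e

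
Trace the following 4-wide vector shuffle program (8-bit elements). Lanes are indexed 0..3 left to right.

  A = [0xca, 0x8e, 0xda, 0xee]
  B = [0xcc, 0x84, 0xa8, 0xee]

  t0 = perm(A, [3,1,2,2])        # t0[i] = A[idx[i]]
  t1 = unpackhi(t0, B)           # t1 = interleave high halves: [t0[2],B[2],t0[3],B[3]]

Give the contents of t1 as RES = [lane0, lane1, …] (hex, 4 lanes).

RES = [ 0xda  0xa8  0xda  0xee ]

→ t0 |ee|8e|da|da|
→ t1 |da|a8|da|ee|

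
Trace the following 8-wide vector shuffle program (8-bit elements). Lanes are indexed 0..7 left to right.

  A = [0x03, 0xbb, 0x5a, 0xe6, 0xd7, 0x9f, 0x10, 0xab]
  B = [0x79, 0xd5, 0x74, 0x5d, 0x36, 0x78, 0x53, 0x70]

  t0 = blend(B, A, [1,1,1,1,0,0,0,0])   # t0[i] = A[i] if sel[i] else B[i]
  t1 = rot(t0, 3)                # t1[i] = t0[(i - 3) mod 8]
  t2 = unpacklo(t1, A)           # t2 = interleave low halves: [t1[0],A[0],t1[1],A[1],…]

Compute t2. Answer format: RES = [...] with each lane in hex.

→ t0 |03|bb|5a|e6|36|78|53|70|
→ t1 |78|53|70|03|bb|5a|e6|36|
→ t2 |78|03|53|bb|70|5a|03|e6|

RES = [0x78, 0x03, 0x53, 0xbb, 0x70, 0x5a, 0x03, 0xe6]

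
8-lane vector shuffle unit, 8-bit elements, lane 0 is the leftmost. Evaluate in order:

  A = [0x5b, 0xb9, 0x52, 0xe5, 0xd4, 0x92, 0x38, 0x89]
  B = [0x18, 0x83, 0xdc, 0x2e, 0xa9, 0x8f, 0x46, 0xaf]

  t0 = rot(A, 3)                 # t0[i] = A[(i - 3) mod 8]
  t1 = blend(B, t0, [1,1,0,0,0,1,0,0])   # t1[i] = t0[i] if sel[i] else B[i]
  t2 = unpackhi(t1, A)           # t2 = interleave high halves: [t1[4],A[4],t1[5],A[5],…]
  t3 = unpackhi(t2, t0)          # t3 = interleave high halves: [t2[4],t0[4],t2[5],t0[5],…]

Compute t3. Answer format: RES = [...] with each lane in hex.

→ t0 |92|38|89|5b|b9|52|e5|d4|
→ t1 |92|38|dc|2e|a9|52|46|af|
→ t2 |a9|d4|52|92|46|38|af|89|
→ t3 |46|b9|38|52|af|e5|89|d4|

RES = [ 0x46  0xb9  0x38  0x52  0xaf  0xe5  0x89  0xd4 ]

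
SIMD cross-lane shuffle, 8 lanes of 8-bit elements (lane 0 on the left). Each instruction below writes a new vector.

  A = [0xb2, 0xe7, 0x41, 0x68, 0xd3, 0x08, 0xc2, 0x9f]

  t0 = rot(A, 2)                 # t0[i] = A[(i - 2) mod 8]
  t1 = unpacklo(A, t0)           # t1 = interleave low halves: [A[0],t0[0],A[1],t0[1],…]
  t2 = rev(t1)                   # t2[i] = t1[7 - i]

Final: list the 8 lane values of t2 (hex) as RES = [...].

→ t0 |c2|9f|b2|e7|41|68|d3|08|
→ t1 |b2|c2|e7|9f|41|b2|68|e7|
→ t2 |e7|68|b2|41|9f|e7|c2|b2|

RES = [ 0xe7  0x68  0xb2  0x41  0x9f  0xe7  0xc2  0xb2 ]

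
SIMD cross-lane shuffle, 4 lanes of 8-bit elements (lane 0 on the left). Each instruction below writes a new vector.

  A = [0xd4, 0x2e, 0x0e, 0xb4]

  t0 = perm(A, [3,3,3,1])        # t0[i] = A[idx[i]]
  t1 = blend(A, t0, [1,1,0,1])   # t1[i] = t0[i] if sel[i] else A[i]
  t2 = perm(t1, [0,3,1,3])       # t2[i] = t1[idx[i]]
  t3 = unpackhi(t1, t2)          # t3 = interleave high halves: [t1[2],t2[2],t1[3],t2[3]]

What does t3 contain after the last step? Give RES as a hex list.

RES = [0x0e, 0xb4, 0x2e, 0x2e]

→ t0 |b4|b4|b4|2e|
→ t1 |b4|b4|0e|2e|
→ t2 |b4|2e|b4|2e|
→ t3 |0e|b4|2e|2e|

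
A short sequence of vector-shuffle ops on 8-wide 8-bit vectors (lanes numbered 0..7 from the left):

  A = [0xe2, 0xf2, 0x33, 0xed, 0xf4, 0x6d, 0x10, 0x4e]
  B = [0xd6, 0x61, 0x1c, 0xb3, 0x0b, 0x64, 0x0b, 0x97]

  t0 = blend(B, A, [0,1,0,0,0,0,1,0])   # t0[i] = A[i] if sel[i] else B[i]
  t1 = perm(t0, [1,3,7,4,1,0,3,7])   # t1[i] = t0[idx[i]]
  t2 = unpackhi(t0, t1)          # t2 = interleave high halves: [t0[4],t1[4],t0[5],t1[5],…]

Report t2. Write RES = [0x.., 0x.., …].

  t0: d6 f2 1c b3 0b 64 10 97
  t1: f2 b3 97 0b f2 d6 b3 97
  t2: 0b f2 64 d6 10 b3 97 97

RES = [0x0b, 0xf2, 0x64, 0xd6, 0x10, 0xb3, 0x97, 0x97]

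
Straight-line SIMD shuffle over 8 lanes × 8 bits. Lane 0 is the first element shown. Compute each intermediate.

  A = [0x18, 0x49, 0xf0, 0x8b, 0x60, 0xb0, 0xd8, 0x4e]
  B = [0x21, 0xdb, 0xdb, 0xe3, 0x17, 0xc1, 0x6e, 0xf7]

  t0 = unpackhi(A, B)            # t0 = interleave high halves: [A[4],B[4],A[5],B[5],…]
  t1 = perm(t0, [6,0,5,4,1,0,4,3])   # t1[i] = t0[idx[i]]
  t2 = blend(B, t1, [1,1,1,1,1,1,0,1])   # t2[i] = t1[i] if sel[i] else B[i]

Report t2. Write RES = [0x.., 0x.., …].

RES = [0x4e, 0x60, 0x6e, 0xd8, 0x17, 0x60, 0x6e, 0xc1]

  t0: 60 17 b0 c1 d8 6e 4e f7
  t1: 4e 60 6e d8 17 60 d8 c1
  t2: 4e 60 6e d8 17 60 6e c1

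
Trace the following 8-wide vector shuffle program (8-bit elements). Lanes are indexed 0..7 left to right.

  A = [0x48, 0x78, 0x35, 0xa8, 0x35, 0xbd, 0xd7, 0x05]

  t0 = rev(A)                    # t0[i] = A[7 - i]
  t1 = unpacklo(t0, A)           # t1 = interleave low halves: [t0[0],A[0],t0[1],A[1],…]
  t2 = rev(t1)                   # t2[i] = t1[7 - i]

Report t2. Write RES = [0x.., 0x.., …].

RES = [ 0xa8  0x35  0x35  0xbd  0x78  0xd7  0x48  0x05 ]

→ t0 |05|d7|bd|35|a8|35|78|48|
→ t1 |05|48|d7|78|bd|35|35|a8|
→ t2 |a8|35|35|bd|78|d7|48|05|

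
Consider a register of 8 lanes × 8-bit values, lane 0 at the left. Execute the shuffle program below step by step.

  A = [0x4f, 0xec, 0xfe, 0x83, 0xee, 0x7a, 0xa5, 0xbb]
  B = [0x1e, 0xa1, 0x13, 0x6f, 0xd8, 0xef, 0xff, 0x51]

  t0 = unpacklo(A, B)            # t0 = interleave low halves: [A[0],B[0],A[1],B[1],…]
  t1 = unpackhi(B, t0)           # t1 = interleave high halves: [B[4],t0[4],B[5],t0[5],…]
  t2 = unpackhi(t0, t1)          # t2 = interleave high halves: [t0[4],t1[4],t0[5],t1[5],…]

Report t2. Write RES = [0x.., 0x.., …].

RES = [0xfe, 0xff, 0x13, 0x83, 0x83, 0x51, 0x6f, 0x6f]

t0 = [0x4f, 0x1e, 0xec, 0xa1, 0xfe, 0x13, 0x83, 0x6f]
t1 = [0xd8, 0xfe, 0xef, 0x13, 0xff, 0x83, 0x51, 0x6f]
t2 = [0xfe, 0xff, 0x13, 0x83, 0x83, 0x51, 0x6f, 0x6f]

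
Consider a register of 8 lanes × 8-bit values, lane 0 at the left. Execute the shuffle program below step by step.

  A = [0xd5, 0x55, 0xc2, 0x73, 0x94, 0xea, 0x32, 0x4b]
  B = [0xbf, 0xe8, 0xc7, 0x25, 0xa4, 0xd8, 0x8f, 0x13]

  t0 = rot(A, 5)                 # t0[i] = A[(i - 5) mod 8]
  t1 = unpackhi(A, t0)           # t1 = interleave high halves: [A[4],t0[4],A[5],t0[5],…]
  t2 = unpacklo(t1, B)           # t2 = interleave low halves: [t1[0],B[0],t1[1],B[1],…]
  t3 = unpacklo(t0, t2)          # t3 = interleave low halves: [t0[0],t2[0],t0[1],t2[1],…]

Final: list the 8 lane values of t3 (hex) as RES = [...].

  t0: 73 94 ea 32 4b d5 55 c2
  t1: 94 4b ea d5 32 55 4b c2
  t2: 94 bf 4b e8 ea c7 d5 25
  t3: 73 94 94 bf ea 4b 32 e8

RES = [0x73, 0x94, 0x94, 0xbf, 0xea, 0x4b, 0x32, 0xe8]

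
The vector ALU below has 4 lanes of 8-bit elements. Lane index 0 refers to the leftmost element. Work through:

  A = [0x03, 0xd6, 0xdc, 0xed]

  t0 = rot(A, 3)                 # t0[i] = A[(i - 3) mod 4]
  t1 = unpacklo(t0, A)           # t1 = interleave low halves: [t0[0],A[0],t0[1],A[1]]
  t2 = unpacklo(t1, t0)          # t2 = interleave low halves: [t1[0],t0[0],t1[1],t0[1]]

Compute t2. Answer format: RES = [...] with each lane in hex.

RES = [0xd6, 0xd6, 0x03, 0xdc]

t0 = [0xd6, 0xdc, 0xed, 0x03]
t1 = [0xd6, 0x03, 0xdc, 0xd6]
t2 = [0xd6, 0xd6, 0x03, 0xdc]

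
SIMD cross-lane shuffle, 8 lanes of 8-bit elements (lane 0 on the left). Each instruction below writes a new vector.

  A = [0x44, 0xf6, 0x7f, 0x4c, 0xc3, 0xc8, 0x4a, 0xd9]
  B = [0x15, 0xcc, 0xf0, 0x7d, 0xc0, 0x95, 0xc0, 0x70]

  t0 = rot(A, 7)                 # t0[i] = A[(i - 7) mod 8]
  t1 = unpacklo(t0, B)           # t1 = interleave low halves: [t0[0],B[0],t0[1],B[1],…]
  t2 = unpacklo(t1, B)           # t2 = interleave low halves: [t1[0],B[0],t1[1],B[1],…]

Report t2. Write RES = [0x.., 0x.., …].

RES = [ 0xf6  0x15  0x15  0xcc  0x7f  0xf0  0xcc  0x7d ]

  t0: f6 7f 4c c3 c8 4a d9 44
  t1: f6 15 7f cc 4c f0 c3 7d
  t2: f6 15 15 cc 7f f0 cc 7d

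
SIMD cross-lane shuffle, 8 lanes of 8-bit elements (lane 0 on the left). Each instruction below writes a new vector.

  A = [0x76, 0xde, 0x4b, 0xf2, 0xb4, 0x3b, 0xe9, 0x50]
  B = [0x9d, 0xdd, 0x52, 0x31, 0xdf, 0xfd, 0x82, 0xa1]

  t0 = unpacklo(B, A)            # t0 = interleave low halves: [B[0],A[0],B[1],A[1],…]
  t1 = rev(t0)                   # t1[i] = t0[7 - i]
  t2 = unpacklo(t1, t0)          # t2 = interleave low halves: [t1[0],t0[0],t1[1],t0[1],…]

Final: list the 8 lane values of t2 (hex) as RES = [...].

  t0: 9d 76 dd de 52 4b 31 f2
  t1: f2 31 4b 52 de dd 76 9d
  t2: f2 9d 31 76 4b dd 52 de

RES = [ 0xf2  0x9d  0x31  0x76  0x4b  0xdd  0x52  0xde ]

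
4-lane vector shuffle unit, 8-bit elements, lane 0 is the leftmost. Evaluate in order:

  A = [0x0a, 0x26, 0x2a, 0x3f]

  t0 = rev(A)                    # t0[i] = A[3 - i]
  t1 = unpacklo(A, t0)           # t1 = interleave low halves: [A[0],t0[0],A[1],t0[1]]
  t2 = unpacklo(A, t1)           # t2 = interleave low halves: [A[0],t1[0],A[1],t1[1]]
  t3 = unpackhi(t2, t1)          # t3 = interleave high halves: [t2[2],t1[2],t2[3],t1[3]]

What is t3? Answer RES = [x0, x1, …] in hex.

RES = [0x26, 0x26, 0x3f, 0x2a]

→ t0 |3f|2a|26|0a|
→ t1 |0a|3f|26|2a|
→ t2 |0a|0a|26|3f|
→ t3 |26|26|3f|2a|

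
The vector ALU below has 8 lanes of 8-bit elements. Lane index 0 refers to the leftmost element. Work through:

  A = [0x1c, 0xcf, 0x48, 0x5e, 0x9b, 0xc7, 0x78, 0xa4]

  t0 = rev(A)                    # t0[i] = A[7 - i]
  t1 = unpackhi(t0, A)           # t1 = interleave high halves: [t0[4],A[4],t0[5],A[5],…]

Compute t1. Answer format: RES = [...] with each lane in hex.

RES = [ 0x5e  0x9b  0x48  0xc7  0xcf  0x78  0x1c  0xa4 ]

  t0: a4 78 c7 9b 5e 48 cf 1c
  t1: 5e 9b 48 c7 cf 78 1c a4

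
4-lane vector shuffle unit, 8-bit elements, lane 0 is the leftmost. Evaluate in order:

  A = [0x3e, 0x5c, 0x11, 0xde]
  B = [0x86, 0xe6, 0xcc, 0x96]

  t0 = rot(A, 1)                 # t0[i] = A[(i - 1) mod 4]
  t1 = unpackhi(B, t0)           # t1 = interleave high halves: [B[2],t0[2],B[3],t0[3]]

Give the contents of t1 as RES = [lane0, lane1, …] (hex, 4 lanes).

  t0: de 3e 5c 11
  t1: cc 5c 96 11

RES = [ 0xcc  0x5c  0x96  0x11 ]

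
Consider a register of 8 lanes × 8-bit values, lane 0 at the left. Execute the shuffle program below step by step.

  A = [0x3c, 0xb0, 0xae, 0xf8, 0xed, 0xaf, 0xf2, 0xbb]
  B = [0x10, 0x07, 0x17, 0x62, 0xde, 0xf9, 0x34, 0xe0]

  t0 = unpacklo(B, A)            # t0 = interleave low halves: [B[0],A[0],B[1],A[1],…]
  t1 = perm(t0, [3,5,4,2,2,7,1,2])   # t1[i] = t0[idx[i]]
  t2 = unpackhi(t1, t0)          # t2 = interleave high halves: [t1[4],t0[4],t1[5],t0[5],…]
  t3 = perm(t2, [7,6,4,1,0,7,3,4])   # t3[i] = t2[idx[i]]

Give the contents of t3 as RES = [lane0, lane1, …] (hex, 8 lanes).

RES = [0xf8, 0x07, 0x3c, 0x17, 0x07, 0xf8, 0xae, 0x3c]

  t0: 10 3c 07 b0 17 ae 62 f8
  t1: b0 ae 17 07 07 f8 3c 07
  t2: 07 17 f8 ae 3c 62 07 f8
  t3: f8 07 3c 17 07 f8 ae 3c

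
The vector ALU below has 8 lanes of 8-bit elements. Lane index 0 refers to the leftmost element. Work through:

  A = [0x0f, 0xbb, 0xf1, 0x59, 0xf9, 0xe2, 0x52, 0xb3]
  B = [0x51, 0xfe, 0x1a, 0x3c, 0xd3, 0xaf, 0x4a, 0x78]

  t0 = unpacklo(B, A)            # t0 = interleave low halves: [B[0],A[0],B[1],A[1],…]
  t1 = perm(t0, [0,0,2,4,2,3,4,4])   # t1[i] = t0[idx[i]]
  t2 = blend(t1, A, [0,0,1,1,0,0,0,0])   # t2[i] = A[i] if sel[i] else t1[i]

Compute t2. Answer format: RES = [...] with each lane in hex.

t0 = [0x51, 0x0f, 0xfe, 0xbb, 0x1a, 0xf1, 0x3c, 0x59]
t1 = [0x51, 0x51, 0xfe, 0x1a, 0xfe, 0xbb, 0x1a, 0x1a]
t2 = [0x51, 0x51, 0xf1, 0x59, 0xfe, 0xbb, 0x1a, 0x1a]

RES = [ 0x51  0x51  0xf1  0x59  0xfe  0xbb  0x1a  0x1a ]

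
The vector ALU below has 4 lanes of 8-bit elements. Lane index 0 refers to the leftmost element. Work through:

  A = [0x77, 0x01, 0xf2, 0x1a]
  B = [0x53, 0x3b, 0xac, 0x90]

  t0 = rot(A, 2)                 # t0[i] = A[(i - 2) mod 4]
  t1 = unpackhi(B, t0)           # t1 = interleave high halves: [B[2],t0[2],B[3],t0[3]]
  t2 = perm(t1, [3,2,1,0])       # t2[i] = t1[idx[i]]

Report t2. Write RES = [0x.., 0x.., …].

RES = [ 0x01  0x90  0x77  0xac ]

  t0: f2 1a 77 01
  t1: ac 77 90 01
  t2: 01 90 77 ac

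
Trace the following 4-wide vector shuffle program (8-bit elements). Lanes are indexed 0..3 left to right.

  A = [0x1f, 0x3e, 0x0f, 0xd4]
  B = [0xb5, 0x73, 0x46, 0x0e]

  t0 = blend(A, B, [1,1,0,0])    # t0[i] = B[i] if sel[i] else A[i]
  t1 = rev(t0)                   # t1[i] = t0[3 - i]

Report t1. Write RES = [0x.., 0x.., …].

→ t0 |b5|73|0f|d4|
→ t1 |d4|0f|73|b5|

RES = [ 0xd4  0x0f  0x73  0xb5 ]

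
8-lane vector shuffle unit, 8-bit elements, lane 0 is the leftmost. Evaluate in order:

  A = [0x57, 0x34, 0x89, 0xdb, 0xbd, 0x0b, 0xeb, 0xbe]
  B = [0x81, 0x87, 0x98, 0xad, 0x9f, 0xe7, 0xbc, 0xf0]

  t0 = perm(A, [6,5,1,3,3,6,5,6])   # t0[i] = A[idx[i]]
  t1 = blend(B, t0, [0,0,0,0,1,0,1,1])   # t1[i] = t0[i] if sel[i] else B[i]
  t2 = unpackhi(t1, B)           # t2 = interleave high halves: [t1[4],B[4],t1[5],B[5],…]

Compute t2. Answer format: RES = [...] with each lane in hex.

  t0: eb 0b 34 db db eb 0b eb
  t1: 81 87 98 ad db e7 0b eb
  t2: db 9f e7 e7 0b bc eb f0

RES = [0xdb, 0x9f, 0xe7, 0xe7, 0x0b, 0xbc, 0xeb, 0xf0]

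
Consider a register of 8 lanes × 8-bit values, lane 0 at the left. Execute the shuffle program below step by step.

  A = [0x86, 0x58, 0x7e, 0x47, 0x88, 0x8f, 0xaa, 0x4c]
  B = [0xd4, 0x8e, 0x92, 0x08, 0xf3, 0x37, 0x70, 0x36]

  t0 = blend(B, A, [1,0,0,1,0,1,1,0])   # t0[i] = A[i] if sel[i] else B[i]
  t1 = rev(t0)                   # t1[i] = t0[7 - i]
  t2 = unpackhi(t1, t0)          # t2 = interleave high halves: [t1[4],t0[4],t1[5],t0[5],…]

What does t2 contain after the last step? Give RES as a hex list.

  t0: 86 8e 92 47 f3 8f aa 36
  t1: 36 aa 8f f3 47 92 8e 86
  t2: 47 f3 92 8f 8e aa 86 36

RES = [ 0x47  0xf3  0x92  0x8f  0x8e  0xaa  0x86  0x36 ]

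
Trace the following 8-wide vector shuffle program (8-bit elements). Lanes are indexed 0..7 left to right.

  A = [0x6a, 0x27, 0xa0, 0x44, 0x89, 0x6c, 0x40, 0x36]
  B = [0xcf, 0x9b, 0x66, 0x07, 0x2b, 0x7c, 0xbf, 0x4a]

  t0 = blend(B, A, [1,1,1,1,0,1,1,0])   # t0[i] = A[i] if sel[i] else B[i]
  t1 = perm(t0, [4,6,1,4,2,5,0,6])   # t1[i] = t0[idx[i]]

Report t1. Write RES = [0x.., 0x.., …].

RES = [0x2b, 0x40, 0x27, 0x2b, 0xa0, 0x6c, 0x6a, 0x40]

  t0: 6a 27 a0 44 2b 6c 40 4a
  t1: 2b 40 27 2b a0 6c 6a 40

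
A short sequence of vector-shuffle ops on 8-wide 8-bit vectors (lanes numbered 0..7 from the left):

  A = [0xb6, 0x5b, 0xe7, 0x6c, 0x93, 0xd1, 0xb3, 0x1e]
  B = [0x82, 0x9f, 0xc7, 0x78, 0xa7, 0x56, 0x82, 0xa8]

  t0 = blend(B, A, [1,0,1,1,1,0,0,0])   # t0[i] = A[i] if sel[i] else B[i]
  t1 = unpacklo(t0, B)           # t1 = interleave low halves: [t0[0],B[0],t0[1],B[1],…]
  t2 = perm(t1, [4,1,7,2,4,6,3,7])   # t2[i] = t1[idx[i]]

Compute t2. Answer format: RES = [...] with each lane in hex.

t0 = [0xb6, 0x9f, 0xe7, 0x6c, 0x93, 0x56, 0x82, 0xa8]
t1 = [0xb6, 0x82, 0x9f, 0x9f, 0xe7, 0xc7, 0x6c, 0x78]
t2 = [0xe7, 0x82, 0x78, 0x9f, 0xe7, 0x6c, 0x9f, 0x78]

RES = [ 0xe7  0x82  0x78  0x9f  0xe7  0x6c  0x9f  0x78 ]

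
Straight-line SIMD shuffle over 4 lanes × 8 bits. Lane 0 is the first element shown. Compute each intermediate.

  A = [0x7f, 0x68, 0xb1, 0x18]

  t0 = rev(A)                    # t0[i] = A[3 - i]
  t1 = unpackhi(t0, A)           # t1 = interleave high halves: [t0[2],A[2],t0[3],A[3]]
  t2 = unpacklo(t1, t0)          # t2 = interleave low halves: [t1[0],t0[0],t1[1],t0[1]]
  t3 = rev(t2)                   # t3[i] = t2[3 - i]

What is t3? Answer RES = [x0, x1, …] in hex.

  t0: 18 b1 68 7f
  t1: 68 b1 7f 18
  t2: 68 18 b1 b1
  t3: b1 b1 18 68

RES = [ 0xb1  0xb1  0x18  0x68 ]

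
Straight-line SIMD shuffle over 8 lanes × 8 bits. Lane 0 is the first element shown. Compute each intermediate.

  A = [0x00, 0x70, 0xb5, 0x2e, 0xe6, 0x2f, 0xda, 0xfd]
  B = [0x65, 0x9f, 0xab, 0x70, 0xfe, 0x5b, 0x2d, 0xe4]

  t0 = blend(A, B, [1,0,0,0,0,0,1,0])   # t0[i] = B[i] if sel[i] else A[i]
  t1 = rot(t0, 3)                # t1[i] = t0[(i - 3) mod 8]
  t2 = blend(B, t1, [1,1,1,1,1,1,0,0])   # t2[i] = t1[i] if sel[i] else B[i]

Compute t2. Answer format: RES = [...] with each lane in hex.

RES = [0x2f, 0x2d, 0xfd, 0x65, 0x70, 0xb5, 0x2d, 0xe4]

t0 = [0x65, 0x70, 0xb5, 0x2e, 0xe6, 0x2f, 0x2d, 0xfd]
t1 = [0x2f, 0x2d, 0xfd, 0x65, 0x70, 0xb5, 0x2e, 0xe6]
t2 = [0x2f, 0x2d, 0xfd, 0x65, 0x70, 0xb5, 0x2d, 0xe4]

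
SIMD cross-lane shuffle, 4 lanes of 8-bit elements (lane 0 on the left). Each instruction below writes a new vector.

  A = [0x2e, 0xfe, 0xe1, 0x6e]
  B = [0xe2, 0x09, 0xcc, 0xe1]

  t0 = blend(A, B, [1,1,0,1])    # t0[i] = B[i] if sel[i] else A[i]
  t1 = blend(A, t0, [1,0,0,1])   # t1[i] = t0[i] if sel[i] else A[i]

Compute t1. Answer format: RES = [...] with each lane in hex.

  t0: e2 09 e1 e1
  t1: e2 fe e1 e1

RES = [0xe2, 0xfe, 0xe1, 0xe1]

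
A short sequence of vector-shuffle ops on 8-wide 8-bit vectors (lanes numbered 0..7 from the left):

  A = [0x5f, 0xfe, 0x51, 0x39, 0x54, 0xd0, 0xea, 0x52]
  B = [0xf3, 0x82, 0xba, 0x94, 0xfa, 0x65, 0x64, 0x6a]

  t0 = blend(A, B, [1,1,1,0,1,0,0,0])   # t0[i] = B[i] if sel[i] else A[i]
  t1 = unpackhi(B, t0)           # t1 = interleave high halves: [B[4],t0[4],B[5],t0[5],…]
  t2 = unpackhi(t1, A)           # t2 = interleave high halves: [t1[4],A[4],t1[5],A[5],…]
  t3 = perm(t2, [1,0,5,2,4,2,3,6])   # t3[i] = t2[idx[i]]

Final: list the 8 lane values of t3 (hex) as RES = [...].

RES = [0x54, 0x64, 0xea, 0xea, 0x6a, 0xea, 0xd0, 0x52]

→ t0 |f3|82|ba|39|fa|d0|ea|52|
→ t1 |fa|fa|65|d0|64|ea|6a|52|
→ t2 |64|54|ea|d0|6a|ea|52|52|
→ t3 |54|64|ea|ea|6a|ea|d0|52|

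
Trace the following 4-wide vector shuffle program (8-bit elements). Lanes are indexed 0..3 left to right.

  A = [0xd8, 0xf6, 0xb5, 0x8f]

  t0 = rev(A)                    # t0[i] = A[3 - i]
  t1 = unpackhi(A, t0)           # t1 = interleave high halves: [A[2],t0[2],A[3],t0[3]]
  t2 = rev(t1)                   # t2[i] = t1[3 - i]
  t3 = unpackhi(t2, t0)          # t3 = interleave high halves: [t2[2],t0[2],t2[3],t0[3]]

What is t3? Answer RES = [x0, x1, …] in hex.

t0 = [0x8f, 0xb5, 0xf6, 0xd8]
t1 = [0xb5, 0xf6, 0x8f, 0xd8]
t2 = [0xd8, 0x8f, 0xf6, 0xb5]
t3 = [0xf6, 0xf6, 0xb5, 0xd8]

RES = [0xf6, 0xf6, 0xb5, 0xd8]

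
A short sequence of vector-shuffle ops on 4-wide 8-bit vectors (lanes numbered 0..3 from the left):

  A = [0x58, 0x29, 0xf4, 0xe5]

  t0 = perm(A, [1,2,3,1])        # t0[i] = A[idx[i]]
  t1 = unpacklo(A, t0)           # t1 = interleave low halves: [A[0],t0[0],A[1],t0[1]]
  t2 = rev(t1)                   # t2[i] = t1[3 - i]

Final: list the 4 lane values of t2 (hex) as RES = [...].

RES = [0xf4, 0x29, 0x29, 0x58]

→ t0 |29|f4|e5|29|
→ t1 |58|29|29|f4|
→ t2 |f4|29|29|58|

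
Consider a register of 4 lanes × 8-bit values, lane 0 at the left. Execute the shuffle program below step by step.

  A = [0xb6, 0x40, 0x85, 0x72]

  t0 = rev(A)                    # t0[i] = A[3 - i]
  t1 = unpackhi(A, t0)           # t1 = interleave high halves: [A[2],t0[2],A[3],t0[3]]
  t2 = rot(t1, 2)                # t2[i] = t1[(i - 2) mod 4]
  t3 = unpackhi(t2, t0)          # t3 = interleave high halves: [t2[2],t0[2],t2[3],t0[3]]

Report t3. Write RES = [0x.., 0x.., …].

→ t0 |72|85|40|b6|
→ t1 |85|40|72|b6|
→ t2 |72|b6|85|40|
→ t3 |85|40|40|b6|

RES = [ 0x85  0x40  0x40  0xb6 ]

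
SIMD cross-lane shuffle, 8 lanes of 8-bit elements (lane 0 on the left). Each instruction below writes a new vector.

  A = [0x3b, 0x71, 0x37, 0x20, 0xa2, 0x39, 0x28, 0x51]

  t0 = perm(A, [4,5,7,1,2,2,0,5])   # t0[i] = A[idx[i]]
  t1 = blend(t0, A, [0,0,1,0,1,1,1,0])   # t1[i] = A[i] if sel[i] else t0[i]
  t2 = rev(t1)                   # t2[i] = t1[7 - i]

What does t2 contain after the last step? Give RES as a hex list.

RES = [0x39, 0x28, 0x39, 0xa2, 0x71, 0x37, 0x39, 0xa2]

t0 = [0xa2, 0x39, 0x51, 0x71, 0x37, 0x37, 0x3b, 0x39]
t1 = [0xa2, 0x39, 0x37, 0x71, 0xa2, 0x39, 0x28, 0x39]
t2 = [0x39, 0x28, 0x39, 0xa2, 0x71, 0x37, 0x39, 0xa2]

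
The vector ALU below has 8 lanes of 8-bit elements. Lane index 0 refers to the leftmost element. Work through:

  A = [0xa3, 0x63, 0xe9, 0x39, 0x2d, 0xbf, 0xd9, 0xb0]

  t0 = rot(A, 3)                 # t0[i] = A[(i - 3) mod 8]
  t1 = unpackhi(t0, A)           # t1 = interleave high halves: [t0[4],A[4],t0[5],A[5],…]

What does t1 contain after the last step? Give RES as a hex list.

  t0: bf d9 b0 a3 63 e9 39 2d
  t1: 63 2d e9 bf 39 d9 2d b0

RES = [0x63, 0x2d, 0xe9, 0xbf, 0x39, 0xd9, 0x2d, 0xb0]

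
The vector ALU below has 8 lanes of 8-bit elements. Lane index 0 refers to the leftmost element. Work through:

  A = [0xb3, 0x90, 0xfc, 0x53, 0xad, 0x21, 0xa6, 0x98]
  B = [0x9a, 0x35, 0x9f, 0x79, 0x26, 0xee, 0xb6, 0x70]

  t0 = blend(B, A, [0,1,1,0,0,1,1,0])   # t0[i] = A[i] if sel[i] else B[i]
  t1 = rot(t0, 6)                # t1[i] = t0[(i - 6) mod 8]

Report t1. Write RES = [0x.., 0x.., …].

t0 = [0x9a, 0x90, 0xfc, 0x79, 0x26, 0x21, 0xa6, 0x70]
t1 = [0xfc, 0x79, 0x26, 0x21, 0xa6, 0x70, 0x9a, 0x90]

RES = [0xfc, 0x79, 0x26, 0x21, 0xa6, 0x70, 0x9a, 0x90]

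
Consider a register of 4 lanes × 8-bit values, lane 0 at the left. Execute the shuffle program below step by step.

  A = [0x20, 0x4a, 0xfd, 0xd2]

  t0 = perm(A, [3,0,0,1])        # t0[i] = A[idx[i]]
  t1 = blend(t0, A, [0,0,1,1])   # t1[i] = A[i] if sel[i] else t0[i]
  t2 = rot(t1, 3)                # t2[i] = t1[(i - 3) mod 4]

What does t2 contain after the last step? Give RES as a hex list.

→ t0 |d2|20|20|4a|
→ t1 |d2|20|fd|d2|
→ t2 |20|fd|d2|d2|

RES = [ 0x20  0xfd  0xd2  0xd2 ]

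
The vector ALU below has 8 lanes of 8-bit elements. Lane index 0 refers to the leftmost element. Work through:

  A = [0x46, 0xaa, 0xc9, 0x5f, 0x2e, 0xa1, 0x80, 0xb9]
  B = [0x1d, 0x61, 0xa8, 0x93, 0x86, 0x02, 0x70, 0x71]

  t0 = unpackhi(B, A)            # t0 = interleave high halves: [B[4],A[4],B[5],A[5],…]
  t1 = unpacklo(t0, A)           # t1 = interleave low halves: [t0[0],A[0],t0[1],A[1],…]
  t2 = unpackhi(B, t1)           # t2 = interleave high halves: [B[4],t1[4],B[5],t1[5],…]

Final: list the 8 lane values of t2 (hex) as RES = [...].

t0 = [0x86, 0x2e, 0x02, 0xa1, 0x70, 0x80, 0x71, 0xb9]
t1 = [0x86, 0x46, 0x2e, 0xaa, 0x02, 0xc9, 0xa1, 0x5f]
t2 = [0x86, 0x02, 0x02, 0xc9, 0x70, 0xa1, 0x71, 0x5f]

RES = [0x86, 0x02, 0x02, 0xc9, 0x70, 0xa1, 0x71, 0x5f]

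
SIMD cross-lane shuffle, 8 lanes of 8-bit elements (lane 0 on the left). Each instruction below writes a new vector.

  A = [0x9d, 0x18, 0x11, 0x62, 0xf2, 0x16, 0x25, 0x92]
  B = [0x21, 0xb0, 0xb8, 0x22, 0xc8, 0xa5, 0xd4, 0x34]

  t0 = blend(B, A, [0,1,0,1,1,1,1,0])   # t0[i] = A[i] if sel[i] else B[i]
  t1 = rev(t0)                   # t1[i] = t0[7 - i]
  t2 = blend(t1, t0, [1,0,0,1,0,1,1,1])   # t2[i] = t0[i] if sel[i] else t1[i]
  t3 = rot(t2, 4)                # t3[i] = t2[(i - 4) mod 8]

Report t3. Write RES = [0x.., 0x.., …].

RES = [0x62, 0x16, 0x25, 0x34, 0x21, 0x25, 0x16, 0x62]

  t0: 21 18 b8 62 f2 16 25 34
  t1: 34 25 16 f2 62 b8 18 21
  t2: 21 25 16 62 62 16 25 34
  t3: 62 16 25 34 21 25 16 62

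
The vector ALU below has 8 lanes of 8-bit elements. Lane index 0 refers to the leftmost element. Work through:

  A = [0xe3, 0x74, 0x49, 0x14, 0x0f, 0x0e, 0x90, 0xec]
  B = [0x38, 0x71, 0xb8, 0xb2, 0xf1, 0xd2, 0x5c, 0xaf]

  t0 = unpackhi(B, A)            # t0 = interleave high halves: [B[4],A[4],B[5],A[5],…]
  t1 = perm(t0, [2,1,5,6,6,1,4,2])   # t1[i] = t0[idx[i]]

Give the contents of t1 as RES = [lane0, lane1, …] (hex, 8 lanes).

  t0: f1 0f d2 0e 5c 90 af ec
  t1: d2 0f 90 af af 0f 5c d2

RES = [0xd2, 0x0f, 0x90, 0xaf, 0xaf, 0x0f, 0x5c, 0xd2]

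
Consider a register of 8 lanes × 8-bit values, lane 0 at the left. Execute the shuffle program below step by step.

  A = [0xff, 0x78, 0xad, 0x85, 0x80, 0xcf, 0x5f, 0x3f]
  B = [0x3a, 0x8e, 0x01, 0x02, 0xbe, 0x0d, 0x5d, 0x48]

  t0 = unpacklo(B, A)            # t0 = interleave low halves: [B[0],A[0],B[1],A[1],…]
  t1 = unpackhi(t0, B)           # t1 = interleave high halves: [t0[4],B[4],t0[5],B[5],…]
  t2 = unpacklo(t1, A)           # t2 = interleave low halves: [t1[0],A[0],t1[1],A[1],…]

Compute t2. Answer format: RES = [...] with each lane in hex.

RES = [0x01, 0xff, 0xbe, 0x78, 0xad, 0xad, 0x0d, 0x85]

  t0: 3a ff 8e 78 01 ad 02 85
  t1: 01 be ad 0d 02 5d 85 48
  t2: 01 ff be 78 ad ad 0d 85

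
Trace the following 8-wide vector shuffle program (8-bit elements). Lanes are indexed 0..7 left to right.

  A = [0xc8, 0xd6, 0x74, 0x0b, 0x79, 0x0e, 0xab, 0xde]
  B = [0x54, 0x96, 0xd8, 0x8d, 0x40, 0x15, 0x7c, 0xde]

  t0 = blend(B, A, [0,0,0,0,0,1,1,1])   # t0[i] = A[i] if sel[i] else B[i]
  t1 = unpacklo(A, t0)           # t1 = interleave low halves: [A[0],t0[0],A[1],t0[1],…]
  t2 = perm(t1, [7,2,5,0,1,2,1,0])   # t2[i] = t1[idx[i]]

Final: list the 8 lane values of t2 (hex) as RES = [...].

→ t0 |54|96|d8|8d|40|0e|ab|de|
→ t1 |c8|54|d6|96|74|d8|0b|8d|
→ t2 |8d|d6|d8|c8|54|d6|54|c8|

RES = [ 0x8d  0xd6  0xd8  0xc8  0x54  0xd6  0x54  0xc8 ]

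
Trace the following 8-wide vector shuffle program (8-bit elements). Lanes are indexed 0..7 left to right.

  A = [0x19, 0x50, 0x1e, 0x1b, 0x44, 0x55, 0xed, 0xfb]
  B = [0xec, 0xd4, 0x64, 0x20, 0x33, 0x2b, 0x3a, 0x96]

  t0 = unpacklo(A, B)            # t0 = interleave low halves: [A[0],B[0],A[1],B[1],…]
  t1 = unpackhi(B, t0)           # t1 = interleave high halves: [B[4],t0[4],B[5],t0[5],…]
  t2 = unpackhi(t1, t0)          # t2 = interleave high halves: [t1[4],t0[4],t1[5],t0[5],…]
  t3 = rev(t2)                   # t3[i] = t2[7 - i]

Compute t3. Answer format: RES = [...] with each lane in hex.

RES = [0x20, 0x20, 0x1b, 0x96, 0x64, 0x1b, 0x1e, 0x3a]

t0 = [0x19, 0xec, 0x50, 0xd4, 0x1e, 0x64, 0x1b, 0x20]
t1 = [0x33, 0x1e, 0x2b, 0x64, 0x3a, 0x1b, 0x96, 0x20]
t2 = [0x3a, 0x1e, 0x1b, 0x64, 0x96, 0x1b, 0x20, 0x20]
t3 = [0x20, 0x20, 0x1b, 0x96, 0x64, 0x1b, 0x1e, 0x3a]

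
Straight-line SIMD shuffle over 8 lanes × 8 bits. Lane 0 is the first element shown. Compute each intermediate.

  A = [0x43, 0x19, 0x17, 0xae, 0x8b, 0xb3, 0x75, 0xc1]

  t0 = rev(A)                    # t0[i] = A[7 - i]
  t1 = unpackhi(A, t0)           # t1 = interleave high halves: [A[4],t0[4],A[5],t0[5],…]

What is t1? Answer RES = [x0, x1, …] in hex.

  t0: c1 75 b3 8b ae 17 19 43
  t1: 8b ae b3 17 75 19 c1 43

RES = [ 0x8b  0xae  0xb3  0x17  0x75  0x19  0xc1  0x43 ]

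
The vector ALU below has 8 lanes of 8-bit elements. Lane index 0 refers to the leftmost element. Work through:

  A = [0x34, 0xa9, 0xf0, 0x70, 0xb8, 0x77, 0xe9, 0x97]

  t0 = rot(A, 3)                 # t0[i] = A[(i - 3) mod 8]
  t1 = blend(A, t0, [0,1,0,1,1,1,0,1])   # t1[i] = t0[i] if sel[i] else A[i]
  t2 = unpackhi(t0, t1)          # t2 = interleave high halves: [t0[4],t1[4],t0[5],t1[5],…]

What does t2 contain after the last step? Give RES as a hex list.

  t0: 77 e9 97 34 a9 f0 70 b8
  t1: 34 e9 f0 34 a9 f0 e9 b8
  t2: a9 a9 f0 f0 70 e9 b8 b8

RES = [ 0xa9  0xa9  0xf0  0xf0  0x70  0xe9  0xb8  0xb8 ]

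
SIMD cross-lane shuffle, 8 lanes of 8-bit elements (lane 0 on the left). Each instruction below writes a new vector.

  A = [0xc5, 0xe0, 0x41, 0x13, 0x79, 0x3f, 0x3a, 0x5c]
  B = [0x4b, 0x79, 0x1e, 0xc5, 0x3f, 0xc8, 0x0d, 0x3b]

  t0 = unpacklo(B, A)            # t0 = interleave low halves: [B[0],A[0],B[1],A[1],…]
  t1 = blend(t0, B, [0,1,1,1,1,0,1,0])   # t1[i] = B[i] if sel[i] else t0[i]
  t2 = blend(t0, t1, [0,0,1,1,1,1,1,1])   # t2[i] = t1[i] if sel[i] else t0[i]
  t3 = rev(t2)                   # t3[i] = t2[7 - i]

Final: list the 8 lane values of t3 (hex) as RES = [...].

t0 = [0x4b, 0xc5, 0x79, 0xe0, 0x1e, 0x41, 0xc5, 0x13]
t1 = [0x4b, 0x79, 0x1e, 0xc5, 0x3f, 0x41, 0x0d, 0x13]
t2 = [0x4b, 0xc5, 0x1e, 0xc5, 0x3f, 0x41, 0x0d, 0x13]
t3 = [0x13, 0x0d, 0x41, 0x3f, 0xc5, 0x1e, 0xc5, 0x4b]

RES = [0x13, 0x0d, 0x41, 0x3f, 0xc5, 0x1e, 0xc5, 0x4b]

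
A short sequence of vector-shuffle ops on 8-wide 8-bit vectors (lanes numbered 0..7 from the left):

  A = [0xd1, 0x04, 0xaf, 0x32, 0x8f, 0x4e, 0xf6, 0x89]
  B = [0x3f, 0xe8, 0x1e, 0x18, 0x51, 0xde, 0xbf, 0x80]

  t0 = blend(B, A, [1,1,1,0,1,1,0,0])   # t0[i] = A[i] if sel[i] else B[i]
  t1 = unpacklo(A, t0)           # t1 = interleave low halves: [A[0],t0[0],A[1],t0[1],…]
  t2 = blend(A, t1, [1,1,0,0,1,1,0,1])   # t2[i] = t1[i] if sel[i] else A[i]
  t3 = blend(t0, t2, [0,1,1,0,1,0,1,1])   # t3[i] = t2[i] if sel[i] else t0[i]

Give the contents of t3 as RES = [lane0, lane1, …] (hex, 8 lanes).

→ t0 |d1|04|af|18|8f|4e|bf|80|
→ t1 |d1|d1|04|04|af|af|32|18|
→ t2 |d1|d1|af|32|af|af|f6|18|
→ t3 |d1|d1|af|18|af|4e|f6|18|

RES = [ 0xd1  0xd1  0xaf  0x18  0xaf  0x4e  0xf6  0x18 ]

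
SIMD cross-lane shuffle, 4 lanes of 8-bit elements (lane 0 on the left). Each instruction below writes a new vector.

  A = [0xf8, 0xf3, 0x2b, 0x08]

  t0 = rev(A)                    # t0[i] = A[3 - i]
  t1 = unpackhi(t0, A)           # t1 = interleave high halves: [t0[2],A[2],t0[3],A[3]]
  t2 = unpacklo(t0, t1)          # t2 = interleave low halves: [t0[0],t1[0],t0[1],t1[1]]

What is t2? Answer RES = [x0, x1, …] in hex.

  t0: 08 2b f3 f8
  t1: f3 2b f8 08
  t2: 08 f3 2b 2b

RES = [0x08, 0xf3, 0x2b, 0x2b]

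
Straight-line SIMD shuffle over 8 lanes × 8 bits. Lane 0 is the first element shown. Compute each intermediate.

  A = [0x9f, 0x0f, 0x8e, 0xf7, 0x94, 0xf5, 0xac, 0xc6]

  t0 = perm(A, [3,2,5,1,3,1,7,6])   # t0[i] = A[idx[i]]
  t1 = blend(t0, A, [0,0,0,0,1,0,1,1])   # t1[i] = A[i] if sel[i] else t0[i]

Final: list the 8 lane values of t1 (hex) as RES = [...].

RES = [ 0xf7  0x8e  0xf5  0x0f  0x94  0x0f  0xac  0xc6 ]

→ t0 |f7|8e|f5|0f|f7|0f|c6|ac|
→ t1 |f7|8e|f5|0f|94|0f|ac|c6|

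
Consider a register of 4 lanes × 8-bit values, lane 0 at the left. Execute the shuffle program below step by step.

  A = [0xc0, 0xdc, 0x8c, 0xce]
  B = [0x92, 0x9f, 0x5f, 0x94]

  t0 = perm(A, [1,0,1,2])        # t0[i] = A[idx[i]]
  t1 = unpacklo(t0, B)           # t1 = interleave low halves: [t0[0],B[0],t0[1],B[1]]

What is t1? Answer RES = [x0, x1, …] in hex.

RES = [ 0xdc  0x92  0xc0  0x9f ]

t0 = [0xdc, 0xc0, 0xdc, 0x8c]
t1 = [0xdc, 0x92, 0xc0, 0x9f]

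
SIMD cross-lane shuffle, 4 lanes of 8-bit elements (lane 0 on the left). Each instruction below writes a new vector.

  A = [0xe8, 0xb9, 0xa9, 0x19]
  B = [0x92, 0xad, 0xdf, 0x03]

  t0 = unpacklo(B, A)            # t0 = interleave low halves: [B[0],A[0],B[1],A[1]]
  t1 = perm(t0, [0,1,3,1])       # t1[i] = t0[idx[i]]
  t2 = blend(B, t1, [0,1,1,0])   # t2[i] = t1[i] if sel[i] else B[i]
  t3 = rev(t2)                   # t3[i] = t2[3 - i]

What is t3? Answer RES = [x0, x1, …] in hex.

→ t0 |92|e8|ad|b9|
→ t1 |92|e8|b9|e8|
→ t2 |92|e8|b9|03|
→ t3 |03|b9|e8|92|

RES = [ 0x03  0xb9  0xe8  0x92 ]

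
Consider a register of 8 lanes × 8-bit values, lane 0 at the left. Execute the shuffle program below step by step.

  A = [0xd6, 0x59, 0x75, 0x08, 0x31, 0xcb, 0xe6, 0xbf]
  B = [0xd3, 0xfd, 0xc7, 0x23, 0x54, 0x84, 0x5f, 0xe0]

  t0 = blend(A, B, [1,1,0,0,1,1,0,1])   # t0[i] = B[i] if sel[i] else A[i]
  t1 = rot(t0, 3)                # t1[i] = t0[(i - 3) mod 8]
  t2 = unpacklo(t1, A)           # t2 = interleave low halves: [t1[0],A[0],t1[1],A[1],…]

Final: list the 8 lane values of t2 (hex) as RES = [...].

RES = [0x84, 0xd6, 0xe6, 0x59, 0xe0, 0x75, 0xd3, 0x08]

→ t0 |d3|fd|75|08|54|84|e6|e0|
→ t1 |84|e6|e0|d3|fd|75|08|54|
→ t2 |84|d6|e6|59|e0|75|d3|08|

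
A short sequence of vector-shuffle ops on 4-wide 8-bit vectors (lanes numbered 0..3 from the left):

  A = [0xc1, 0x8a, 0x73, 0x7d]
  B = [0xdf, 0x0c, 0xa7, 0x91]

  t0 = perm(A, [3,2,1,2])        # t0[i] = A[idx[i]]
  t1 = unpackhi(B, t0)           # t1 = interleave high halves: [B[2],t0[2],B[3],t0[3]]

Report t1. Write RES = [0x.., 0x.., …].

RES = [ 0xa7  0x8a  0x91  0x73 ]

→ t0 |7d|73|8a|73|
→ t1 |a7|8a|91|73|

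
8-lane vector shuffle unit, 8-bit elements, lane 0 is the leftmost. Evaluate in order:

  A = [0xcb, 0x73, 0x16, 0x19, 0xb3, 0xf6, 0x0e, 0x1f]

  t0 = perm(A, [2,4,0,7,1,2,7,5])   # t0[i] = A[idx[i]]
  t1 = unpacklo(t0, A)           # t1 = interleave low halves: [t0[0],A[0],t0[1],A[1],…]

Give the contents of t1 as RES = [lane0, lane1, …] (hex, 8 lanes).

  t0: 16 b3 cb 1f 73 16 1f f6
  t1: 16 cb b3 73 cb 16 1f 19

RES = [0x16, 0xcb, 0xb3, 0x73, 0xcb, 0x16, 0x1f, 0x19]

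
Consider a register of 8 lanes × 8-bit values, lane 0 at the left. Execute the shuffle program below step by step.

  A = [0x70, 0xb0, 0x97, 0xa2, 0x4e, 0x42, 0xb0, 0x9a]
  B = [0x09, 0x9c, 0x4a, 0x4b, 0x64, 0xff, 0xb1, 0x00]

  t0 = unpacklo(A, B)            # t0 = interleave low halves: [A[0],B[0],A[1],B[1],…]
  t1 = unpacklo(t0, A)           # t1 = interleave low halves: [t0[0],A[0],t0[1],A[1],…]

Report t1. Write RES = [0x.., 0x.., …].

→ t0 |70|09|b0|9c|97|4a|a2|4b|
→ t1 |70|70|09|b0|b0|97|9c|a2|

RES = [ 0x70  0x70  0x09  0xb0  0xb0  0x97  0x9c  0xa2 ]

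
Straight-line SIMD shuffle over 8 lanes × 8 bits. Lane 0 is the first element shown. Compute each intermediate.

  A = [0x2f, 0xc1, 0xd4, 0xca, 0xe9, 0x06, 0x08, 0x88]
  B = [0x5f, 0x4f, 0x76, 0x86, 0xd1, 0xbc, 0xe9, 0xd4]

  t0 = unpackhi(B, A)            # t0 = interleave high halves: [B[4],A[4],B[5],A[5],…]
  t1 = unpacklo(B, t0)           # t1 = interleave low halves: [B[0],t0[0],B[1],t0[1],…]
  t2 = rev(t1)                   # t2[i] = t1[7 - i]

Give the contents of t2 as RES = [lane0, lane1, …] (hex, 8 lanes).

RES = [ 0x06  0x86  0xbc  0x76  0xe9  0x4f  0xd1  0x5f ]

t0 = [0xd1, 0xe9, 0xbc, 0x06, 0xe9, 0x08, 0xd4, 0x88]
t1 = [0x5f, 0xd1, 0x4f, 0xe9, 0x76, 0xbc, 0x86, 0x06]
t2 = [0x06, 0x86, 0xbc, 0x76, 0xe9, 0x4f, 0xd1, 0x5f]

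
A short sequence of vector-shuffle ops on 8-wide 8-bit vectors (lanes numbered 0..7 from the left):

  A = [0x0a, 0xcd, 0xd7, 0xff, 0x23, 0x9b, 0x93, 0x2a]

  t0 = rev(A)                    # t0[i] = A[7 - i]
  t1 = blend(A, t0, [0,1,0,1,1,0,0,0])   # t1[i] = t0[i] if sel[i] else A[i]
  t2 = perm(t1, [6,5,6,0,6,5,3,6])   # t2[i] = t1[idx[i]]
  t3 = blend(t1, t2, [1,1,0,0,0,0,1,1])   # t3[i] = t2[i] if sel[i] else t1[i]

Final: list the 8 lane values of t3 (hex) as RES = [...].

  t0: 2a 93 9b 23 ff d7 cd 0a
  t1: 0a 93 d7 23 ff 9b 93 2a
  t2: 93 9b 93 0a 93 9b 23 93
  t3: 93 9b d7 23 ff 9b 23 93

RES = [ 0x93  0x9b  0xd7  0x23  0xff  0x9b  0x23  0x93 ]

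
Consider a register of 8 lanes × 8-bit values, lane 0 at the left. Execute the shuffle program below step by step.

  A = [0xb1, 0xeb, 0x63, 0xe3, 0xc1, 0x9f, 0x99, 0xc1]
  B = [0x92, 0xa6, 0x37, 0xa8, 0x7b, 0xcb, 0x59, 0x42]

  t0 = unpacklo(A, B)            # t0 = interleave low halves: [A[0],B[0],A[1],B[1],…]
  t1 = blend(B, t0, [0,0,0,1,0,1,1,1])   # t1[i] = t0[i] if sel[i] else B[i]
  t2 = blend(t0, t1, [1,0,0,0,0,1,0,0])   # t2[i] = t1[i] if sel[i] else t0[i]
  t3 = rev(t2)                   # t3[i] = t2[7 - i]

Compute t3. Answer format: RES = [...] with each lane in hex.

RES = [ 0xa8  0xe3  0x37  0x63  0xa6  0xeb  0x92  0x92 ]

→ t0 |b1|92|eb|a6|63|37|e3|a8|
→ t1 |92|a6|37|a6|7b|37|e3|a8|
→ t2 |92|92|eb|a6|63|37|e3|a8|
→ t3 |a8|e3|37|63|a6|eb|92|92|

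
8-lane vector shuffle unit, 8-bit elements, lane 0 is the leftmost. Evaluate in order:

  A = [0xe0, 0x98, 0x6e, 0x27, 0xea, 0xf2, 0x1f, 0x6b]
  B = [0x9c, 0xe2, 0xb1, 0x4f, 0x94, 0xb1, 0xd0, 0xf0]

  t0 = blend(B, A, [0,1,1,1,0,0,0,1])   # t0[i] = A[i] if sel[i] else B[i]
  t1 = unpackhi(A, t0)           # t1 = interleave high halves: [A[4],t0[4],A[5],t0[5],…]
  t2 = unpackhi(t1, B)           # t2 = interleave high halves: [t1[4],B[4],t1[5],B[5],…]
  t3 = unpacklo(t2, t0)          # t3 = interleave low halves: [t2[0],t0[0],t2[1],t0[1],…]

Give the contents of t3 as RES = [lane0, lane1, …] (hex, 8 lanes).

t0 = [0x9c, 0x98, 0x6e, 0x27, 0x94, 0xb1, 0xd0, 0x6b]
t1 = [0xea, 0x94, 0xf2, 0xb1, 0x1f, 0xd0, 0x6b, 0x6b]
t2 = [0x1f, 0x94, 0xd0, 0xb1, 0x6b, 0xd0, 0x6b, 0xf0]
t3 = [0x1f, 0x9c, 0x94, 0x98, 0xd0, 0x6e, 0xb1, 0x27]

RES = [0x1f, 0x9c, 0x94, 0x98, 0xd0, 0x6e, 0xb1, 0x27]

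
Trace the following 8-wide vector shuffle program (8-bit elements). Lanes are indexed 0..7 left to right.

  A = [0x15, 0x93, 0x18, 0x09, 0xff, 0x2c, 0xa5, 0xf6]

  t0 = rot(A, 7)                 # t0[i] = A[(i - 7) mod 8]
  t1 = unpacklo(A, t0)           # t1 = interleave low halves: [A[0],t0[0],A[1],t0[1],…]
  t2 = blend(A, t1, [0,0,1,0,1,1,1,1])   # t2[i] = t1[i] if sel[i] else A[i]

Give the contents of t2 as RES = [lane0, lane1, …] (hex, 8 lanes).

t0 = [0x93, 0x18, 0x09, 0xff, 0x2c, 0xa5, 0xf6, 0x15]
t1 = [0x15, 0x93, 0x93, 0x18, 0x18, 0x09, 0x09, 0xff]
t2 = [0x15, 0x93, 0x93, 0x09, 0x18, 0x09, 0x09, 0xff]

RES = [0x15, 0x93, 0x93, 0x09, 0x18, 0x09, 0x09, 0xff]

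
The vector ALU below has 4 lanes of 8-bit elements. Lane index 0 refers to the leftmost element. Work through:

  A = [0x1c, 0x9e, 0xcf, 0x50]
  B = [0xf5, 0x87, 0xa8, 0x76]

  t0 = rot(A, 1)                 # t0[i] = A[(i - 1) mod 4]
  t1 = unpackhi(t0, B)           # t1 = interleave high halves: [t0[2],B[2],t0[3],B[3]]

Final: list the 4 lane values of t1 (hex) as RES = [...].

→ t0 |50|1c|9e|cf|
→ t1 |9e|a8|cf|76|

RES = [ 0x9e  0xa8  0xcf  0x76 ]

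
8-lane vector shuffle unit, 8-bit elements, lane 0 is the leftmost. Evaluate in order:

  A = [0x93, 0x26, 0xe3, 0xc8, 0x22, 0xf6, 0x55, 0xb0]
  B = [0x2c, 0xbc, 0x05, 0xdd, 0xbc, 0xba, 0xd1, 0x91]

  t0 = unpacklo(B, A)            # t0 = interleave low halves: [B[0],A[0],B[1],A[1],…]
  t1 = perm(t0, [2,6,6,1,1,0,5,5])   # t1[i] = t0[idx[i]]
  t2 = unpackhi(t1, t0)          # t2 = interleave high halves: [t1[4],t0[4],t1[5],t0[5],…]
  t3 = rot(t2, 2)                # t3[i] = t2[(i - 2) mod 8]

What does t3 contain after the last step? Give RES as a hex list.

RES = [ 0xe3  0xc8  0x93  0x05  0x2c  0xe3  0xe3  0xdd ]

→ t0 |2c|93|bc|26|05|e3|dd|c8|
→ t1 |bc|dd|dd|93|93|2c|e3|e3|
→ t2 |93|05|2c|e3|e3|dd|e3|c8|
→ t3 |e3|c8|93|05|2c|e3|e3|dd|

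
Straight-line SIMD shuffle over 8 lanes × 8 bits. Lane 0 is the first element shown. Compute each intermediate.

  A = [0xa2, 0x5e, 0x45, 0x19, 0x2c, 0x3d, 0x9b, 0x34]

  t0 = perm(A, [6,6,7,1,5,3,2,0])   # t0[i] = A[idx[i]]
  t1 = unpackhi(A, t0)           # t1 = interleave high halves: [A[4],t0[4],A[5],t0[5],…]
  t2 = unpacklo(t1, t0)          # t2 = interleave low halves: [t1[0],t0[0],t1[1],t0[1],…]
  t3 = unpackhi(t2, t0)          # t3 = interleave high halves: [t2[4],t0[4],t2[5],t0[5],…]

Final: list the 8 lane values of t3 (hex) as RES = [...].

t0 = [0x9b, 0x9b, 0x34, 0x5e, 0x3d, 0x19, 0x45, 0xa2]
t1 = [0x2c, 0x3d, 0x3d, 0x19, 0x9b, 0x45, 0x34, 0xa2]
t2 = [0x2c, 0x9b, 0x3d, 0x9b, 0x3d, 0x34, 0x19, 0x5e]
t3 = [0x3d, 0x3d, 0x34, 0x19, 0x19, 0x45, 0x5e, 0xa2]

RES = [ 0x3d  0x3d  0x34  0x19  0x19  0x45  0x5e  0xa2 ]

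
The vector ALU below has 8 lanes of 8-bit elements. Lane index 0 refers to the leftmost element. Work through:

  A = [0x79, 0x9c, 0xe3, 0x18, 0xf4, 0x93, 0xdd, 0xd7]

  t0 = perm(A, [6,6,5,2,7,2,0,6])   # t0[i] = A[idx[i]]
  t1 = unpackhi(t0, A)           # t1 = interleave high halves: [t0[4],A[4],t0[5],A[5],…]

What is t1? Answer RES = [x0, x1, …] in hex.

t0 = [0xdd, 0xdd, 0x93, 0xe3, 0xd7, 0xe3, 0x79, 0xdd]
t1 = [0xd7, 0xf4, 0xe3, 0x93, 0x79, 0xdd, 0xdd, 0xd7]

RES = [ 0xd7  0xf4  0xe3  0x93  0x79  0xdd  0xdd  0xd7 ]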